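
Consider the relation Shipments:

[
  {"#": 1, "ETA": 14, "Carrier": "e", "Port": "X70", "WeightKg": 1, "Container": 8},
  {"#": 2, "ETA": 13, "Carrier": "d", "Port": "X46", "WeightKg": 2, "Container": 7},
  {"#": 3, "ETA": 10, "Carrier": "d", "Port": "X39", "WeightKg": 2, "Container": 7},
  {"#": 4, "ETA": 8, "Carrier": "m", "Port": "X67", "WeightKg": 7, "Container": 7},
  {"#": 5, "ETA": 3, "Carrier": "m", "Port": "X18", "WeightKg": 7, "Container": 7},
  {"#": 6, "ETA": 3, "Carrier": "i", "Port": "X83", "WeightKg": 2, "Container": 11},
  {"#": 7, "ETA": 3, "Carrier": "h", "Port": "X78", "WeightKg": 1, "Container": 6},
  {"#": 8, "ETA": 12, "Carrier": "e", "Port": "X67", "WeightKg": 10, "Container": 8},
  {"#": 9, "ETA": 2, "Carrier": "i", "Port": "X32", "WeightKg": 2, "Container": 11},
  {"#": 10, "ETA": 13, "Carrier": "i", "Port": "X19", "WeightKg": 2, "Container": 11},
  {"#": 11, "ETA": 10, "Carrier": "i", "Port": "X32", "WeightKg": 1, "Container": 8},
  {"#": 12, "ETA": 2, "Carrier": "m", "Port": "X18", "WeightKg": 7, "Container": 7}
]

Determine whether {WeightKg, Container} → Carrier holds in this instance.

(WeightKg=1, Container=8): rows 1, 11 → Carrier takes values {e, i} — violation
(WeightKg=2, Container=7): rows 2, 3 → Carrier = d, d ✓
(WeightKg=7, Container=7): rows 4, 5, 12 → Carrier = m, m, m ✓
(WeightKg=2, Container=11): rows 6, 9, 10 → Carrier = i, i, i ✓
(WeightKg=1, Container=6): row 7 → Carrier = h ✓
(WeightKg=10, Container=8): row 8 → Carrier = e ✓
Two rows agree on {WeightKg, Container} but differ on Carrier, so {WeightKg, Container} → Carrier does not hold.

No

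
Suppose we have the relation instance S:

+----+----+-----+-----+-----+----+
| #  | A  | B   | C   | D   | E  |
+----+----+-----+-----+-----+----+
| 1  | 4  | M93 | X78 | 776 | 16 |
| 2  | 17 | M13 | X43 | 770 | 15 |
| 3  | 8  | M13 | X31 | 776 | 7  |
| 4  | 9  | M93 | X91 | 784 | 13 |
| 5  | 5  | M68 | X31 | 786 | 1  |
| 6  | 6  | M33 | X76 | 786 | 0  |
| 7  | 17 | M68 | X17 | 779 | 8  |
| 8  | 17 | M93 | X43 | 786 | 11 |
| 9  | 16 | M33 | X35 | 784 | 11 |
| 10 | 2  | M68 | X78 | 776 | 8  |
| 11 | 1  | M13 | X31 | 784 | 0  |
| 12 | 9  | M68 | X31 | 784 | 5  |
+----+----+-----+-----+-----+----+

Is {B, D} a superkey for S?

All 12 rows have distinct {B, D} values, so {B, D} → (all attributes) holds and {B, D} is a superkey.

Yes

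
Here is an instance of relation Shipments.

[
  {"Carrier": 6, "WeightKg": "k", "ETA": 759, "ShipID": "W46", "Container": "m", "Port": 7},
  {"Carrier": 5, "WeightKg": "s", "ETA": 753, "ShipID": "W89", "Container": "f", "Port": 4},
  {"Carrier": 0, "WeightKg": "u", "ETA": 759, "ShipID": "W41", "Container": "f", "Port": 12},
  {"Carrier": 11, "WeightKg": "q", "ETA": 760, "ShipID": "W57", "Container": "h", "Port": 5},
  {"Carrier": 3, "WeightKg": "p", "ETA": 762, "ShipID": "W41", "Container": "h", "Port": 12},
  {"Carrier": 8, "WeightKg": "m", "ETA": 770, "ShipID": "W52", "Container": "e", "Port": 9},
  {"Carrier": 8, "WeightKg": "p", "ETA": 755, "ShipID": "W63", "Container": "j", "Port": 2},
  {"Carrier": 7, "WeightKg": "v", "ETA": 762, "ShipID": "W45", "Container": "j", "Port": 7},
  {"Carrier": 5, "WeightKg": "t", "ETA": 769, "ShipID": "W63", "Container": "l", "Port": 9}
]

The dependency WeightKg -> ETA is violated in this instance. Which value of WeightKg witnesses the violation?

WeightKg=k: 1 row → ETA = 759 ✓
WeightKg=s: 1 row → ETA = 753 ✓
WeightKg=u: 1 row → ETA = 759 ✓
WeightKg=q: 1 row → ETA = 760 ✓
WeightKg=p: 2 rows → ETA takes values {762, 755} — violation
WeightKg=m: 1 row → ETA = 770 ✓
WeightKg=v: 1 row → ETA = 762 ✓
WeightKg=t: 1 row → ETA = 769 ✓
The only WeightKg value with inconsistent ETA is WeightKg=p.

p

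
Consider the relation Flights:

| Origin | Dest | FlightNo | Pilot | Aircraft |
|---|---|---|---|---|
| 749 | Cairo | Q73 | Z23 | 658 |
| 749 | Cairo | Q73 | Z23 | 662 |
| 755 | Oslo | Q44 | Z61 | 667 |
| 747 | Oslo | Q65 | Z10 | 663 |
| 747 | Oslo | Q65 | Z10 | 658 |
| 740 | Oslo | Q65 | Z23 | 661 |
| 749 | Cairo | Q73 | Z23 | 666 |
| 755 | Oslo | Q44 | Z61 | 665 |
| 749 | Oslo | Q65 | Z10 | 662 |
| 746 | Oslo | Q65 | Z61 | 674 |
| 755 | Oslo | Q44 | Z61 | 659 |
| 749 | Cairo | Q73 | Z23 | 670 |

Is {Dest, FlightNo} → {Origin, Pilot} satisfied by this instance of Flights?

(Dest=Cairo, FlightNo=Q73): 4 rows → {Origin,Pilot} = (749, Z23), (749, Z23), (749, Z23), (749, Z23) ✓
(Dest=Oslo, FlightNo=Q44): 3 rows → {Origin,Pilot} = (755, Z61), (755, Z61), (755, Z61) ✓
(Dest=Oslo, FlightNo=Q65): 5 rows → {Origin,Pilot} takes values {(747, Z10), (740, Z23), (749, Z10), (746, Z61)} — violation
Two rows agree on {Dest, FlightNo} but differ on {Origin, Pilot}, so {Dest, FlightNo} → {Origin, Pilot} does not hold.

No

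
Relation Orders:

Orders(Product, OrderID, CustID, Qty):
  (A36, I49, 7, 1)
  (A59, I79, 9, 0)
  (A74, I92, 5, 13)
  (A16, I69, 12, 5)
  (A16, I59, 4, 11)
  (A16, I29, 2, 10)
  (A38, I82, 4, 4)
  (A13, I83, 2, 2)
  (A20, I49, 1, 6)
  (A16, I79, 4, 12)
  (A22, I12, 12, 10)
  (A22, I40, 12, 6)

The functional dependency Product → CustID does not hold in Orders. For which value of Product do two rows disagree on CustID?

A16

Product=A36: 1 row → CustID = 7 ✓
Product=A59: 1 row → CustID = 9 ✓
Product=A74: 1 row → CustID = 5 ✓
Product=A16: 4 rows → CustID takes values {12, 4, 2} — violation
Product=A38: 1 row → CustID = 4 ✓
Product=A13: 1 row → CustID = 2 ✓
Product=A20: 1 row → CustID = 1 ✓
Product=A22: 2 rows → CustID = 12, 12 ✓
The only Product value with inconsistent CustID is Product=A16.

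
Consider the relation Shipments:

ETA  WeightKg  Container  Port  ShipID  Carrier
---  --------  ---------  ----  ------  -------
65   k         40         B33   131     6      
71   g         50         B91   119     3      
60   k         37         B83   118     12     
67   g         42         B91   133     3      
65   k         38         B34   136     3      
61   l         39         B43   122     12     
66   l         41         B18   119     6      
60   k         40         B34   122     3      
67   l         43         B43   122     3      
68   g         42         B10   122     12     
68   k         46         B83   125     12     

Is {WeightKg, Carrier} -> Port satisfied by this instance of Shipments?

Yes

(WeightKg=k, Carrier=6): 1 row → Port = B33 ✓
(WeightKg=g, Carrier=3): 2 rows → Port = B91, B91 ✓
(WeightKg=k, Carrier=12): 2 rows → Port = B83, B83 ✓
(WeightKg=k, Carrier=3): 2 rows → Port = B34, B34 ✓
(WeightKg=l, Carrier=12): 1 row → Port = B43 ✓
(WeightKg=l, Carrier=6): 1 row → Port = B18 ✓
(WeightKg=l, Carrier=3): 1 row → Port = B43 ✓
(WeightKg=g, Carrier=12): 1 row → Port = B10 ✓
Every {WeightKg, Carrier} value is associated with a single Port value, so {WeightKg, Carrier} -> Port holds.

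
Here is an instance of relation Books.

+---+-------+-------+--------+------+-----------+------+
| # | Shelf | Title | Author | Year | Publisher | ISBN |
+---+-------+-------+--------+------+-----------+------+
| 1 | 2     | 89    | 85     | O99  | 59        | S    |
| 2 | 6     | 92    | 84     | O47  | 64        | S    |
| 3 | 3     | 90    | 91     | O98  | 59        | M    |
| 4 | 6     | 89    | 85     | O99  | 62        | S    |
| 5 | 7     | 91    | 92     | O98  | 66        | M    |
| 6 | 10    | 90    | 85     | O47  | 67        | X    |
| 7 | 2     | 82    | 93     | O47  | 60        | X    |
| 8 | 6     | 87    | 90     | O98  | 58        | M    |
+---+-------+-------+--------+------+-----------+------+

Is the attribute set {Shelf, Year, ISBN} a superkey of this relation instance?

Yes

All 8 rows have distinct {Shelf, Year, ISBN} values, so {Shelf, Year, ISBN} → (all attributes) holds and {Shelf, Year, ISBN} is a superkey.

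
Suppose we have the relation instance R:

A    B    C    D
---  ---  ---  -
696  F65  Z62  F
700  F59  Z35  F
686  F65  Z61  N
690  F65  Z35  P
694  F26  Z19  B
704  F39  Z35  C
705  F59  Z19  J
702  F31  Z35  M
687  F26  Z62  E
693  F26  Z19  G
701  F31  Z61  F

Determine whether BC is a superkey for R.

Two distinct rows share (B=F26, C=Z19), so BC does not determine every attribute — not a superkey.

No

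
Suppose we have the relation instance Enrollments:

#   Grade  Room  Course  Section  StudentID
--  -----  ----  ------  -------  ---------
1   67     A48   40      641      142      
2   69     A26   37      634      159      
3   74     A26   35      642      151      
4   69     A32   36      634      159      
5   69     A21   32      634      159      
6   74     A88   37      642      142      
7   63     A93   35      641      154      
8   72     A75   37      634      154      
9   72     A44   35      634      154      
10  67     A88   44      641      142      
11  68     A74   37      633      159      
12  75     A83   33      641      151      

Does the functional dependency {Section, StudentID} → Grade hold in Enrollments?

Yes

(Section=641, StudentID=142): rows 1, 10 → Grade = 67, 67 ✓
(Section=634, StudentID=159): rows 2, 4, 5 → Grade = 69, 69, 69 ✓
(Section=642, StudentID=151): row 3 → Grade = 74 ✓
(Section=642, StudentID=142): row 6 → Grade = 74 ✓
(Section=641, StudentID=154): row 7 → Grade = 63 ✓
(Section=634, StudentID=154): rows 8, 9 → Grade = 72, 72 ✓
(Section=633, StudentID=159): row 11 → Grade = 68 ✓
(Section=641, StudentID=151): row 12 → Grade = 75 ✓
Every {Section, StudentID} value is associated with a single Grade value, so {Section, StudentID} → Grade holds.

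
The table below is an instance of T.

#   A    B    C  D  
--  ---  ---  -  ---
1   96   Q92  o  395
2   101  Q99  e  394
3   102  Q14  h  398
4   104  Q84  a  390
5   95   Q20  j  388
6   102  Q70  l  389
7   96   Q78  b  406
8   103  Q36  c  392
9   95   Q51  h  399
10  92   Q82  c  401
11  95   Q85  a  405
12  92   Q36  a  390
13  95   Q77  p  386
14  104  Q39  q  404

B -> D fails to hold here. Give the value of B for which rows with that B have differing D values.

B=Q92: row 1 → D = 395 ✓
B=Q99: row 2 → D = 394 ✓
B=Q14: row 3 → D = 398 ✓
B=Q84: row 4 → D = 390 ✓
B=Q20: row 5 → D = 388 ✓
B=Q70: row 6 → D = 389 ✓
B=Q78: row 7 → D = 406 ✓
B=Q36: rows 8, 12 → D takes values {392, 390} — violation
B=Q51: row 9 → D = 399 ✓
B=Q82: row 10 → D = 401 ✓
B=Q85: row 11 → D = 405 ✓
B=Q77: row 13 → D = 386 ✓
B=Q39: row 14 → D = 404 ✓
The only B value with inconsistent D is B=Q36.

Q36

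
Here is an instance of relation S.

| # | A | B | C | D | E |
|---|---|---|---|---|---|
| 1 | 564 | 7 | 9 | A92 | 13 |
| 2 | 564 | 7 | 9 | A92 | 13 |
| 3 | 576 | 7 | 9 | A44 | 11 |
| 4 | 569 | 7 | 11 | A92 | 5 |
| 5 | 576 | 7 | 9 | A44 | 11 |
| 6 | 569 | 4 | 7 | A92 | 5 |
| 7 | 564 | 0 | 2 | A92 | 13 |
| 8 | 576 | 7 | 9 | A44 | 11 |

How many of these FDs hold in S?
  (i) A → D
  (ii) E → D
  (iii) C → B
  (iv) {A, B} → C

4

(i) A → D: every LHS value maps to a single RHS value — holds.
(ii) E → D: every LHS value maps to a single RHS value — holds.
(iii) C → B: every LHS value maps to a single RHS value — holds.
(iv) {A, B} → C: every LHS value maps to a single RHS value — holds.
4 of the 4 dependencies hold.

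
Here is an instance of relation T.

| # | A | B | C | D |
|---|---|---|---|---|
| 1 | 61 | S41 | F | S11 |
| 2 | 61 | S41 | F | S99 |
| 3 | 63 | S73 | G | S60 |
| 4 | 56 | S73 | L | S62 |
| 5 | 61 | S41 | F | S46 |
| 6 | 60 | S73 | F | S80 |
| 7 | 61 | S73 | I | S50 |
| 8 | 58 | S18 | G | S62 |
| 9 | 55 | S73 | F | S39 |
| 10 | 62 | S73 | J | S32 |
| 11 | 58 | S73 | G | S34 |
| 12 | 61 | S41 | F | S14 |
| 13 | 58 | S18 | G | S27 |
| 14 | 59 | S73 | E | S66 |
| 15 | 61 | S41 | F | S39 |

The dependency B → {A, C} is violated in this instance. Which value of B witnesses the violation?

S73

B=S41: rows 1, 2, 5, 12, 15 → {A,C} = (61, F), (61, F), (61, F), (61, F), (61, F) ✓
B=S73: rows 3, 4, 6, 7, 9, 10, 11, 14 → {A,C} takes values {(63, G), (56, L), (60, F), (61, I), (55, F), (62, J), (58, G), (59, E)} — violation
B=S18: rows 8, 13 → {A,C} = (58, G), (58, G) ✓
The only B value with inconsistent RHS is B=S73.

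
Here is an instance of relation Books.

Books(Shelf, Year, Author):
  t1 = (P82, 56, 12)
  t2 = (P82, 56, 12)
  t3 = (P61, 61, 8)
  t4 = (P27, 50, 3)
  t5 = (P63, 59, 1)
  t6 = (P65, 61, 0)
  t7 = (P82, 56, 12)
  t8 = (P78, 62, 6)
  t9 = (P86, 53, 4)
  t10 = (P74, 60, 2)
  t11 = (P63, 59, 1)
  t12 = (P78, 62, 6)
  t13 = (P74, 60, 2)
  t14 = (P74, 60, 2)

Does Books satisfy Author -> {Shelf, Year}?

Yes

Author=12: rows 1, 2, 7 → {Shelf,Year} = (P82, 56), (P82, 56), (P82, 56) ✓
Author=8: row 3 → {Shelf,Year} = (P61, 61) ✓
Author=3: row 4 → {Shelf,Year} = (P27, 50) ✓
Author=1: rows 5, 11 → {Shelf,Year} = (P63, 59), (P63, 59) ✓
Author=0: row 6 → {Shelf,Year} = (P65, 61) ✓
Author=6: rows 8, 12 → {Shelf,Year} = (P78, 62), (P78, 62) ✓
Author=4: row 9 → {Shelf,Year} = (P86, 53) ✓
Author=2: rows 10, 13, 14 → {Shelf,Year} = (P74, 60), (P74, 60), (P74, 60) ✓
Every Author value is associated with a single {Shelf, Year} value, so Author -> {Shelf, Year} holds.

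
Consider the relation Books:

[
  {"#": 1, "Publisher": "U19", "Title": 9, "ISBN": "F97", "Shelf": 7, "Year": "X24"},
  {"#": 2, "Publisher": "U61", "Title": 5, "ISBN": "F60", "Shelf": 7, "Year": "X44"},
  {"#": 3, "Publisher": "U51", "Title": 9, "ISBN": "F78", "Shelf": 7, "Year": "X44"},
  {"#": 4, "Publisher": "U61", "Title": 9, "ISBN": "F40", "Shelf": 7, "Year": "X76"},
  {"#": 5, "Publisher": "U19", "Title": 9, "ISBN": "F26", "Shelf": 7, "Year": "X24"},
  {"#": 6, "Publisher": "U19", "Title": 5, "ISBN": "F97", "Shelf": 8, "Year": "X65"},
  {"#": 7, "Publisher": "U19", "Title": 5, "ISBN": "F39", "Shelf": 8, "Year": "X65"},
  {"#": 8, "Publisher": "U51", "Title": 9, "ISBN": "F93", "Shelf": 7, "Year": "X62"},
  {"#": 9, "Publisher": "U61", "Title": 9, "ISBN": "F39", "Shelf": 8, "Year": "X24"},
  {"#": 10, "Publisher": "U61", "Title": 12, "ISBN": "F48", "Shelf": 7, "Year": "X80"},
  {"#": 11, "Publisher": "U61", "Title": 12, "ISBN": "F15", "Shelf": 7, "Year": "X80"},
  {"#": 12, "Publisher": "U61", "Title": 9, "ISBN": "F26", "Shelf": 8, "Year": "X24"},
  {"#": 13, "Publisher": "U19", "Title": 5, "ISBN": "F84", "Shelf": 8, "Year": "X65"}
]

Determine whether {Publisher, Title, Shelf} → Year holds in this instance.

No

(Publisher=U19, Title=9, Shelf=7): rows 1, 5 → Year = X24, X24 ✓
(Publisher=U61, Title=5, Shelf=7): row 2 → Year = X44 ✓
(Publisher=U51, Title=9, Shelf=7): rows 3, 8 → Year takes values {X44, X62} — violation
(Publisher=U61, Title=9, Shelf=7): row 4 → Year = X76 ✓
(Publisher=U19, Title=5, Shelf=8): rows 6, 7, 13 → Year = X65, X65, X65 ✓
(Publisher=U61, Title=9, Shelf=8): rows 9, 12 → Year = X24, X24 ✓
(Publisher=U61, Title=12, Shelf=7): rows 10, 11 → Year = X80, X80 ✓
Two rows agree on {Publisher, Title, Shelf} but differ on Year, so {Publisher, Title, Shelf} → Year does not hold.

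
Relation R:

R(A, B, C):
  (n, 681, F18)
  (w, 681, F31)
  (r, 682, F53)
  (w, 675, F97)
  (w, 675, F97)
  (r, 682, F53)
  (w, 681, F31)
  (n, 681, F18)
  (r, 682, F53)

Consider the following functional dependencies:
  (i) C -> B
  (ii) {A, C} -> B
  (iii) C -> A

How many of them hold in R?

(i) C -> B: every LHS value maps to a single RHS value — holds.
(ii) {A, C} -> B: every LHS value maps to a single RHS value — holds.
(iii) C -> A: every LHS value maps to a single RHS value — holds.
3 of the 3 dependencies hold.

3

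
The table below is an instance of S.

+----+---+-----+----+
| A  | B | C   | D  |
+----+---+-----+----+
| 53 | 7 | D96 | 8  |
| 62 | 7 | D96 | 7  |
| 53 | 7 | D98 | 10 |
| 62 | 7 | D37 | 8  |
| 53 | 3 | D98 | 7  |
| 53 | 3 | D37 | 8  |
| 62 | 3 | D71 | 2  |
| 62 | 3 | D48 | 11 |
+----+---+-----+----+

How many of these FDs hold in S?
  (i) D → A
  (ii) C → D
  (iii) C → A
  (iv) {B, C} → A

(i) D → A: D=8: 3 rows → A takes values {53, 62} — violation; D=7: 2 rows → A takes values {62, 53} — violation — fails.
(ii) C → D: C=D96: 2 rows → D takes values {8, 7} — violation; C=D98: 2 rows → D takes values {10, 7} — violation — fails.
(iii) C → A: C=D96: 2 rows → A takes values {53, 62} — violation; C=D37: 2 rows → A takes values {62, 53} — violation — fails.
(iv) {B, C} → A: (B=7, C=D96): 2 rows → A takes values {53, 62} — violation — fails.
None of the 4 dependencies hold.

0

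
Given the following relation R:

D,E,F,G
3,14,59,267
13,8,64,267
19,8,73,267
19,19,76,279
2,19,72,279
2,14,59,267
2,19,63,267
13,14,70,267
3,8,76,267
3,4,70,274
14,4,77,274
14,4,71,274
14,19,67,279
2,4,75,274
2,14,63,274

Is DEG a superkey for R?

No

Two distinct rows share (D=14, E=4, G=274), so DEG does not determine every attribute — not a superkey.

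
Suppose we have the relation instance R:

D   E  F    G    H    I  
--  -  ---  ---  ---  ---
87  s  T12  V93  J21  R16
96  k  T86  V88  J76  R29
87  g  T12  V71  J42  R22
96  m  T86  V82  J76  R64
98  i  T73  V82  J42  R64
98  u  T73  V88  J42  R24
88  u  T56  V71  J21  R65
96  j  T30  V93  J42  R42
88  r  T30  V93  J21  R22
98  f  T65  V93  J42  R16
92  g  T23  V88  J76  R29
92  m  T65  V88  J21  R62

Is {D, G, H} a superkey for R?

Yes

All 12 rows have distinct {D, G, H} values, so {D, G, H} → (all attributes) holds and {D, G, H} is a superkey.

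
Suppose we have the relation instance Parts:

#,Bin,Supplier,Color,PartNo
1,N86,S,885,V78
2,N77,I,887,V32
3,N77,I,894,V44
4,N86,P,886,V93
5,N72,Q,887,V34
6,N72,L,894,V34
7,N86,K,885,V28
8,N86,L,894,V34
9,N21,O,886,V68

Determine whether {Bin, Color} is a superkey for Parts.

Rows 1 and 7 have the same {Bin, Color} value (Bin=N86, Color=885) but are distinct tuples, so {Bin, Color} does not determine every attribute — not a superkey.

No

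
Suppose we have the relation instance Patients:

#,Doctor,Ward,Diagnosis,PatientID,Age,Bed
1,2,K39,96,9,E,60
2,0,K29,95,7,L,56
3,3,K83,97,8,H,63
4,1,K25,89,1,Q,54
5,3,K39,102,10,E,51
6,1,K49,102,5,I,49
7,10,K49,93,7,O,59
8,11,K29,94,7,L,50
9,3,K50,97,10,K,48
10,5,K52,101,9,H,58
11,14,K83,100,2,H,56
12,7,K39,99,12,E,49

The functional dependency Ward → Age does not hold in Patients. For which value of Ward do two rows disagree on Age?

K49

Ward=K39: rows 1, 5, 12 → Age = E, E, E ✓
Ward=K29: rows 2, 8 → Age = L, L ✓
Ward=K83: rows 3, 11 → Age = H, H ✓
Ward=K25: row 4 → Age = Q ✓
Ward=K49: rows 6, 7 → Age takes values {I, O} — violation
Ward=K50: row 9 → Age = K ✓
Ward=K52: row 10 → Age = H ✓
The only Ward value with inconsistent Age is Ward=K49.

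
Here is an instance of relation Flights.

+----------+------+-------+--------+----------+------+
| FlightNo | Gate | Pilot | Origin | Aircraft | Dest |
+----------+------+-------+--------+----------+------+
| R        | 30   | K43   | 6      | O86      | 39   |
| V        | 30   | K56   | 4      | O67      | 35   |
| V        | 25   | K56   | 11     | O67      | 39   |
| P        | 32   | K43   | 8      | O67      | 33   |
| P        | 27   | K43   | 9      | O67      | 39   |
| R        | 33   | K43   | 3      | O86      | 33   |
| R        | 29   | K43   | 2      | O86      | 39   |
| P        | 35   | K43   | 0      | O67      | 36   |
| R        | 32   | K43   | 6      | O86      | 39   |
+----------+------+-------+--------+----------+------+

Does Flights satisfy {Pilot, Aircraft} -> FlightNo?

(Pilot=K43, Aircraft=O86): 4 rows → FlightNo = R, R, R, R ✓
(Pilot=K56, Aircraft=O67): 2 rows → FlightNo = V, V ✓
(Pilot=K43, Aircraft=O67): 3 rows → FlightNo = P, P, P ✓
Every {Pilot, Aircraft} value is associated with a single FlightNo value, so {Pilot, Aircraft} -> FlightNo holds.

Yes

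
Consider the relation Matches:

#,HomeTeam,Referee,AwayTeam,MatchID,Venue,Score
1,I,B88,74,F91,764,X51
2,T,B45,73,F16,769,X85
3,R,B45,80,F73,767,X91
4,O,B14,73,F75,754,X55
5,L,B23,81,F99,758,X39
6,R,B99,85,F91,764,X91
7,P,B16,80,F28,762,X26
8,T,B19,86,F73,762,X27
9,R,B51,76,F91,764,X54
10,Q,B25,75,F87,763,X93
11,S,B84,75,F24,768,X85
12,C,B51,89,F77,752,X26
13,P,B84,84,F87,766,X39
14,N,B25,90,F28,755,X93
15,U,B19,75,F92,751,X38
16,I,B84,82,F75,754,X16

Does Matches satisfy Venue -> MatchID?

Venue=764: rows 1, 6, 9 → MatchID = F91, F91, F91 ✓
Venue=769: row 2 → MatchID = F16 ✓
Venue=767: row 3 → MatchID = F73 ✓
Venue=754: rows 4, 16 → MatchID = F75, F75 ✓
Venue=758: row 5 → MatchID = F99 ✓
Venue=762: rows 7, 8 → MatchID takes values {F28, F73} — violation
Venue=763: row 10 → MatchID = F87 ✓
Venue=768: row 11 → MatchID = F24 ✓
Venue=752: row 12 → MatchID = F77 ✓
Venue=766: row 13 → MatchID = F87 ✓
Venue=755: row 14 → MatchID = F28 ✓
Venue=751: row 15 → MatchID = F92 ✓
Two rows agree on Venue but differ on MatchID, so Venue -> MatchID does not hold.

No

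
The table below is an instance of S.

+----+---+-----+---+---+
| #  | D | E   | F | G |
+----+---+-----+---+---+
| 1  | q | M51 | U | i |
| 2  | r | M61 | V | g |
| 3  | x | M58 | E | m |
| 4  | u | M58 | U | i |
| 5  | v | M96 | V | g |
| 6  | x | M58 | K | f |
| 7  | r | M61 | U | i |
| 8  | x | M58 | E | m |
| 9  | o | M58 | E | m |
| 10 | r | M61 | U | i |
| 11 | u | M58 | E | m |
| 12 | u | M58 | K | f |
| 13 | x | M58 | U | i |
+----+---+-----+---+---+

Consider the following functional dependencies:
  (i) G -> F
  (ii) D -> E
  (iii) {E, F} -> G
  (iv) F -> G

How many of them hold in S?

(i) G -> F: every LHS value maps to a single RHS value — holds.
(ii) D -> E: every LHS value maps to a single RHS value — holds.
(iii) {E, F} -> G: every LHS value maps to a single RHS value — holds.
(iv) F -> G: every LHS value maps to a single RHS value — holds.
4 of the 4 dependencies hold.

4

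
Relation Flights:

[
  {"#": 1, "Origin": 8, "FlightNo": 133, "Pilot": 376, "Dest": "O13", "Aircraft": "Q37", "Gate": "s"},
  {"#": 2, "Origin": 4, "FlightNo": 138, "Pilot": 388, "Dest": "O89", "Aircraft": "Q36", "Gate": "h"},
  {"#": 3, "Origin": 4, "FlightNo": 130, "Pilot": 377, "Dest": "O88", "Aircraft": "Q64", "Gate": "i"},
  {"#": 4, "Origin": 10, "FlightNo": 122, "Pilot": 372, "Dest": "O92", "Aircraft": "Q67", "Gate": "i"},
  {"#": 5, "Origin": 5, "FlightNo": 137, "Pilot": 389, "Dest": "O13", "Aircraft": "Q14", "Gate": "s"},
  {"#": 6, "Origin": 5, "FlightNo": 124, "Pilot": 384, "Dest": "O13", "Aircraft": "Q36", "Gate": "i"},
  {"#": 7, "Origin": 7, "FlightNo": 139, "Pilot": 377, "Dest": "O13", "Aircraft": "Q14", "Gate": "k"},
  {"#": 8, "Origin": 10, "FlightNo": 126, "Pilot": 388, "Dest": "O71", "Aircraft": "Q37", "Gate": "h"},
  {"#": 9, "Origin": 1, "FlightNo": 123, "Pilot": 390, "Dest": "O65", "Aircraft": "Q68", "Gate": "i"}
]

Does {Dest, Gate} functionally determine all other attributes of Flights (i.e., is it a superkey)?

No

Rows 1 and 5 have the same {Dest, Gate} value (Dest=O13, Gate=s) but are distinct tuples, so {Dest, Gate} does not determine every attribute — not a superkey.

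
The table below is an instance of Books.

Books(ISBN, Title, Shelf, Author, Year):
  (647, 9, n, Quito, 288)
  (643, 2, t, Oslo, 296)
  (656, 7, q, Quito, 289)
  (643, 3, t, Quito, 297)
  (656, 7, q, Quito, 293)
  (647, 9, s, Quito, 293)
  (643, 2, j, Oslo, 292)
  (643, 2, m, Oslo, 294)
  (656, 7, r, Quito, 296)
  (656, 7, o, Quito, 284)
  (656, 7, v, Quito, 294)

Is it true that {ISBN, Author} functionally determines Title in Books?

Yes

(ISBN=647, Author=Quito): 2 rows → Title = 9, 9 ✓
(ISBN=643, Author=Oslo): 3 rows → Title = 2, 2, 2 ✓
(ISBN=656, Author=Quito): 5 rows → Title = 7, 7, 7, 7, 7 ✓
(ISBN=643, Author=Quito): 1 row → Title = 3 ✓
Every {ISBN, Author} value is associated with a single Title value, so {ISBN, Author} -> Title holds.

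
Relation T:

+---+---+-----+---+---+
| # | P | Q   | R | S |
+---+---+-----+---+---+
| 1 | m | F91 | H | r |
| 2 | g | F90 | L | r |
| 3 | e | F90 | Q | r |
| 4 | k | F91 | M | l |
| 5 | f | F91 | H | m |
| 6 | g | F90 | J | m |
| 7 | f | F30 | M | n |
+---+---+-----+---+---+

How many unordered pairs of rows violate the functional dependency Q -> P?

Q=F91: violating pairs (1,4), (1,5), (4,5) — 3 pairs.
Q=F90: violating pairs (2,3), (3,6) — 2 pairs.

5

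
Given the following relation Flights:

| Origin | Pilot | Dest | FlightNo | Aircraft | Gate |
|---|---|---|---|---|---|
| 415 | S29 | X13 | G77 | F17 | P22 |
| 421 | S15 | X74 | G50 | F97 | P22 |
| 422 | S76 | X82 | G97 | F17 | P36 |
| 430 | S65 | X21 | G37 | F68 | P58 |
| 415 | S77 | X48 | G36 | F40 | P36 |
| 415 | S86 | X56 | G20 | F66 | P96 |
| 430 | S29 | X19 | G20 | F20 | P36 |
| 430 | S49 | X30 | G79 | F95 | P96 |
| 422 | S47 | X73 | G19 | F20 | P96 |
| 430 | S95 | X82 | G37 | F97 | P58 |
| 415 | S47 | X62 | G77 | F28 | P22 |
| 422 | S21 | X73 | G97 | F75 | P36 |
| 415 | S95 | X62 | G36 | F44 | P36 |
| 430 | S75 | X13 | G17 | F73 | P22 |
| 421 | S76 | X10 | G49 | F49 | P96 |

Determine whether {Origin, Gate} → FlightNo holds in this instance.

(Origin=415, Gate=P22): 2 rows → FlightNo = G77, G77 ✓
(Origin=421, Gate=P22): 1 row → FlightNo = G50 ✓
(Origin=422, Gate=P36): 2 rows → FlightNo = G97, G97 ✓
(Origin=430, Gate=P58): 2 rows → FlightNo = G37, G37 ✓
(Origin=415, Gate=P36): 2 rows → FlightNo = G36, G36 ✓
(Origin=415, Gate=P96): 1 row → FlightNo = G20 ✓
(Origin=430, Gate=P36): 1 row → FlightNo = G20 ✓
(Origin=430, Gate=P96): 1 row → FlightNo = G79 ✓
(Origin=422, Gate=P96): 1 row → FlightNo = G19 ✓
(Origin=430, Gate=P22): 1 row → FlightNo = G17 ✓
(Origin=421, Gate=P96): 1 row → FlightNo = G49 ✓
Every {Origin, Gate} value is associated with a single FlightNo value, so {Origin, Gate} → FlightNo holds.

Yes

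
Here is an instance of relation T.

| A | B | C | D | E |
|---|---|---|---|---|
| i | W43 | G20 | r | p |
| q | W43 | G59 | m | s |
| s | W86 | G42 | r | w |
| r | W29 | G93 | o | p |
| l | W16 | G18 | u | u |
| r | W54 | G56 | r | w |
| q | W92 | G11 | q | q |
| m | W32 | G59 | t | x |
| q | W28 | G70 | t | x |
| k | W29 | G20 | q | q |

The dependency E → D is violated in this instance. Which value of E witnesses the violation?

E=p: 2 rows → D takes values {r, o} — violation
E=s: 1 row → D = m ✓
E=w: 2 rows → D = r, r ✓
E=u: 1 row → D = u ✓
E=q: 2 rows → D = q, q ✓
E=x: 2 rows → D = t, t ✓
The only E value with inconsistent D is E=p.

p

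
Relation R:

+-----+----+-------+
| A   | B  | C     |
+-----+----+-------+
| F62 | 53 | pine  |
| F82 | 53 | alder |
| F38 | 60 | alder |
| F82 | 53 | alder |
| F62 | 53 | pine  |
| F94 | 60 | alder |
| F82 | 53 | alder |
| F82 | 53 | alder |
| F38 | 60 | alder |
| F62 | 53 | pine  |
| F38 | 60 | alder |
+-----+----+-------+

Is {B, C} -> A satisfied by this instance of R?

No

(B=53, C=pine): 3 rows → A = F62, F62, F62 ✓
(B=53, C=alder): 4 rows → A = F82, F82, F82, F82 ✓
(B=60, C=alder): 4 rows → A takes values {F38, F94} — violation
Two rows agree on {B, C} but differ on A, so {B, C} -> A does not hold.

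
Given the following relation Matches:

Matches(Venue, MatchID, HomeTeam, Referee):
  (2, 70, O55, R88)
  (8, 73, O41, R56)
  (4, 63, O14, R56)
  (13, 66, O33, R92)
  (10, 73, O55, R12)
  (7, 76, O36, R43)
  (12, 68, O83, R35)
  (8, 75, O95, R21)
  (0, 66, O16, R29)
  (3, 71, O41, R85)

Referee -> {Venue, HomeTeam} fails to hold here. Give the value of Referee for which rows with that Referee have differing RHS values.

Referee=R88: 1 row → {Venue,HomeTeam} = (2, O55) ✓
Referee=R56: 2 rows → {Venue,HomeTeam} takes values {(8, O41), (4, O14)} — violation
Referee=R92: 1 row → {Venue,HomeTeam} = (13, O33) ✓
Referee=R12: 1 row → {Venue,HomeTeam} = (10, O55) ✓
Referee=R43: 1 row → {Venue,HomeTeam} = (7, O36) ✓
Referee=R35: 1 row → {Venue,HomeTeam} = (12, O83) ✓
Referee=R21: 1 row → {Venue,HomeTeam} = (8, O95) ✓
Referee=R29: 1 row → {Venue,HomeTeam} = (0, O16) ✓
Referee=R85: 1 row → {Venue,HomeTeam} = (3, O41) ✓
The only Referee value with inconsistent RHS is Referee=R56.

R56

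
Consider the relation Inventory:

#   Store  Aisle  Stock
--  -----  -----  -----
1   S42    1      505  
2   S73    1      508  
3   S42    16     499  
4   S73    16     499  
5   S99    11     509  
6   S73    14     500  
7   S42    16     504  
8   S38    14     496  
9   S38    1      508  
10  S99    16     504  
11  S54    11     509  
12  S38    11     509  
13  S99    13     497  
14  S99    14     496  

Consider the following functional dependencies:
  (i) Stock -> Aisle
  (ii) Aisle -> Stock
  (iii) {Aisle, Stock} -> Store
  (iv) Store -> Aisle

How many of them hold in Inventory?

1

(i) Stock -> Aisle: every LHS value maps to a single RHS value — holds.
(ii) Aisle -> Stock: Aisle=1: rows 1, 2, 9 → Stock takes values {505, 508} — violation; Aisle=16: rows 3, 4, 7, 10 → Stock takes values {499, 504} — violation; Aisle=14: rows 6, 8, 14 → Stock takes values {500, 496} — violation — fails.
(iii) {Aisle, Stock} -> Store: (Aisle=1, Stock=508): rows 2, 9 → Store takes values {S73, S38} — violation; (Aisle=16, Stock=499): rows 3, 4 → Store takes values {S42, S73} — violation; (Aisle=11, Stock=509): rows 5, 11, 12 → Store takes values {S99, S54, S38} — violation; (Aisle=16, Stock=504): rows 7, 10 → Store takes values {S42, S99} — violation; (Aisle=14, Stock=496): rows 8, 14 → Store takes values {S38, S99} — violation — fails.
(iv) Store -> Aisle: Store=S42: rows 1, 3, 7 → Aisle takes values {1, 16} — violation; Store=S73: rows 2, 4, 6 → Aisle takes values {1, 16, 14} — violation; Store=S99: rows 5, 10, 13, 14 → Aisle takes values {11, 16, 13, 14} — violation; Store=S38: rows 8, 9, 12 → Aisle takes values {14, 1, 11} — violation — fails.
1 of the 4 dependencies holds.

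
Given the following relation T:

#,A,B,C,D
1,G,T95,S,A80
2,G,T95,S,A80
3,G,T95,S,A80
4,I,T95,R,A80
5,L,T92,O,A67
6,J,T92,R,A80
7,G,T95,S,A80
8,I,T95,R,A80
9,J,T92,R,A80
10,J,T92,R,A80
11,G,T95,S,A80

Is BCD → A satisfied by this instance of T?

Yes

(B=T95, C=S, D=A80): rows 1, 2, 3, 7, 11 → A = G, G, G, G, G ✓
(B=T95, C=R, D=A80): rows 4, 8 → A = I, I ✓
(B=T92, C=O, D=A67): row 5 → A = L ✓
(B=T92, C=R, D=A80): rows 6, 9, 10 → A = J, J, J ✓
Every BCD value is associated with a single A value, so BCD → A holds.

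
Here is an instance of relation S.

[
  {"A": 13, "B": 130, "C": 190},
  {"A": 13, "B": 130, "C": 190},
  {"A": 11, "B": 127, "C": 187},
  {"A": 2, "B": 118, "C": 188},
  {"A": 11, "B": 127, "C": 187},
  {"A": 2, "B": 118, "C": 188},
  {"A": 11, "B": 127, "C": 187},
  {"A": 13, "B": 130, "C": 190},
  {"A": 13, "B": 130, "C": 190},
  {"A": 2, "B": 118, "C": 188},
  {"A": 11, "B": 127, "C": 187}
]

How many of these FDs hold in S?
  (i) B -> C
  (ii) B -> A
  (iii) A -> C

3

(i) B -> C: every LHS value maps to a single RHS value — holds.
(ii) B -> A: every LHS value maps to a single RHS value — holds.
(iii) A -> C: every LHS value maps to a single RHS value — holds.
3 of the 3 dependencies hold.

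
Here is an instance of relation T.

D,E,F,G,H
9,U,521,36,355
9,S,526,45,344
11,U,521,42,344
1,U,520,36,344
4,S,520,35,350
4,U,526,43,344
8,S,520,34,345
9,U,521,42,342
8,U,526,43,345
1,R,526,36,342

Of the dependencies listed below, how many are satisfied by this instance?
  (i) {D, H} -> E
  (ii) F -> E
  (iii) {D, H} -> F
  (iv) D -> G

(i) {D, H} -> E: (D=8, H=345): 2 rows → E takes values {S, U} — violation — fails.
(ii) F -> E: F=526: 4 rows → E takes values {S, U, R} — violation; F=520: 3 rows → E takes values {U, S} — violation — fails.
(iii) {D, H} -> F: (D=8, H=345): 2 rows → F takes values {520, 526} — violation — fails.
(iv) D -> G: D=9: 3 rows → G takes values {36, 45, 42} — violation; D=4: 2 rows → G takes values {35, 43} — violation; D=8: 2 rows → G takes values {34, 43} — violation — fails.
None of the 4 dependencies hold.

0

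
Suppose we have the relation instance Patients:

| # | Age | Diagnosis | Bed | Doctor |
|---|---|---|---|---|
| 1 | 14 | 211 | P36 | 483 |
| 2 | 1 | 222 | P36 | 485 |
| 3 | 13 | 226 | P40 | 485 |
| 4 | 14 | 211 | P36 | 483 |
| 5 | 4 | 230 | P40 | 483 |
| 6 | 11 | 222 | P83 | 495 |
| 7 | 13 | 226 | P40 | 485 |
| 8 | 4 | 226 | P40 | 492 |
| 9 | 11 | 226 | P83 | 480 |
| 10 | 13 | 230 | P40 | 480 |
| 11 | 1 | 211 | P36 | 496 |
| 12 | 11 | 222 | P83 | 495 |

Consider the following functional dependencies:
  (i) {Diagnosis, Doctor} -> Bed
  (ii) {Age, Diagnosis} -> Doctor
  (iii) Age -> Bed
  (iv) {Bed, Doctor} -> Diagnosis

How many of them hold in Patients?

(i) {Diagnosis, Doctor} -> Bed: every LHS value maps to a single RHS value — holds.
(ii) {Age, Diagnosis} -> Doctor: every LHS value maps to a single RHS value — holds.
(iii) Age -> Bed: every LHS value maps to a single RHS value — holds.
(iv) {Bed, Doctor} -> Diagnosis: every LHS value maps to a single RHS value — holds.
4 of the 4 dependencies hold.

4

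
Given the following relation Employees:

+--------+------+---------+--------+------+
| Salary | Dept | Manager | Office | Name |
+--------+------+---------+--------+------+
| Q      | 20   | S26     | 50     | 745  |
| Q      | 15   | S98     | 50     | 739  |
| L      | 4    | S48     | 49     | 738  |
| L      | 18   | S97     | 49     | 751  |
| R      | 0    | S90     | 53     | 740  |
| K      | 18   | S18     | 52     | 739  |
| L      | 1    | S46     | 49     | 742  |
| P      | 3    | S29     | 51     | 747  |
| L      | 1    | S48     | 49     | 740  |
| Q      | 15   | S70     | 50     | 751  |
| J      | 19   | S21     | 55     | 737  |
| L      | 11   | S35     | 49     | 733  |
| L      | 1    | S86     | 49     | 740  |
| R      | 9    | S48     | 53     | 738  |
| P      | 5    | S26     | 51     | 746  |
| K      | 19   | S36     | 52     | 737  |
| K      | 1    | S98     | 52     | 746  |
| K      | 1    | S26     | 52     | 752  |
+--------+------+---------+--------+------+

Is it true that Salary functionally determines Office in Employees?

Yes

Salary=Q: 3 rows → Office = 50, 50, 50 ✓
Salary=L: 6 rows → Office = 49, 49, 49, 49, 49, 49 ✓
Salary=R: 2 rows → Office = 53, 53 ✓
Salary=K: 4 rows → Office = 52, 52, 52, 52 ✓
Salary=P: 2 rows → Office = 51, 51 ✓
Salary=J: 1 row → Office = 55 ✓
Every Salary value is associated with a single Office value, so Salary -> Office holds.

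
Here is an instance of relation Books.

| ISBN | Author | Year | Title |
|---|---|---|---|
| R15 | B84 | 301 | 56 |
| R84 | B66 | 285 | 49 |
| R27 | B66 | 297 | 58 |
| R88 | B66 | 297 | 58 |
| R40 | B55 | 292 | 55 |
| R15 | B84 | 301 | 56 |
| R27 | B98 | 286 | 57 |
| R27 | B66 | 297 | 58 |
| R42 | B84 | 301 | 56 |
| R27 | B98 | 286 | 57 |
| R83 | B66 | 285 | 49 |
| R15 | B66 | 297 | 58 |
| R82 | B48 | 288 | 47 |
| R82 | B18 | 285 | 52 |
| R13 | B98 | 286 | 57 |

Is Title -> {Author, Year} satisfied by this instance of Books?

Title=56: 3 rows → {Author,Year} = (B84, 301), (B84, 301), (B84, 301) ✓
Title=49: 2 rows → {Author,Year} = (B66, 285), (B66, 285) ✓
Title=58: 4 rows → {Author,Year} = (B66, 297), (B66, 297), (B66, 297), (B66, 297) ✓
Title=55: 1 row → {Author,Year} = (B55, 292) ✓
Title=57: 3 rows → {Author,Year} = (B98, 286), (B98, 286), (B98, 286) ✓
Title=47: 1 row → {Author,Year} = (B48, 288) ✓
Title=52: 1 row → {Author,Year} = (B18, 285) ✓
Every Title value is associated with a single {Author, Year} value, so Title -> {Author, Year} holds.

Yes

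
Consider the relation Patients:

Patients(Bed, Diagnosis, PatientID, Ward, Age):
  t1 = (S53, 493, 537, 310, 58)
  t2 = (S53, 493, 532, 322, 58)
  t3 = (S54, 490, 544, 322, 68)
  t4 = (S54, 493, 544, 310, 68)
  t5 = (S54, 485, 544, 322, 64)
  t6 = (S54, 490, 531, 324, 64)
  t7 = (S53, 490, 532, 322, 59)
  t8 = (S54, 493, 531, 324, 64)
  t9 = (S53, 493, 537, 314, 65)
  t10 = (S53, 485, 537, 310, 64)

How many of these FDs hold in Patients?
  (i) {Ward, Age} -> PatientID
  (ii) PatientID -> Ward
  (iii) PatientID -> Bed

(i) {Ward, Age} -> PatientID: every LHS value maps to a single RHS value — holds.
(ii) PatientID -> Ward: PatientID=537: rows 1, 9, 10 → Ward takes values {310, 314} — violation; PatientID=544: rows 3, 4, 5 → Ward takes values {322, 310} — violation — fails.
(iii) PatientID -> Bed: every LHS value maps to a single RHS value — holds.
2 of the 3 dependencies hold.

2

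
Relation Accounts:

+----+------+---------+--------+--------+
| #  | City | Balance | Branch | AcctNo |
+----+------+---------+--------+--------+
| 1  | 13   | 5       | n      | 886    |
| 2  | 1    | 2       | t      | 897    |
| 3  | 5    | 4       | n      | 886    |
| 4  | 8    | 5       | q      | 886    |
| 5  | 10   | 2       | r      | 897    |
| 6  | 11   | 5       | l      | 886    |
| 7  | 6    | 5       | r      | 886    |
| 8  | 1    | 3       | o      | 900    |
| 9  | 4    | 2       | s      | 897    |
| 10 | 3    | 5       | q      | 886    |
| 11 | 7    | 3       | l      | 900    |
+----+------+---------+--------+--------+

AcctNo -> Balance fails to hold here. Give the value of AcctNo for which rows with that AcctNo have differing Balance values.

886

AcctNo=886: rows 1, 3, 4, 6, 7, 10 → Balance takes values {5, 4} — violation
AcctNo=897: rows 2, 5, 9 → Balance = 2, 2, 2 ✓
AcctNo=900: rows 8, 11 → Balance = 3, 3 ✓
The only AcctNo value with inconsistent Balance is AcctNo=886.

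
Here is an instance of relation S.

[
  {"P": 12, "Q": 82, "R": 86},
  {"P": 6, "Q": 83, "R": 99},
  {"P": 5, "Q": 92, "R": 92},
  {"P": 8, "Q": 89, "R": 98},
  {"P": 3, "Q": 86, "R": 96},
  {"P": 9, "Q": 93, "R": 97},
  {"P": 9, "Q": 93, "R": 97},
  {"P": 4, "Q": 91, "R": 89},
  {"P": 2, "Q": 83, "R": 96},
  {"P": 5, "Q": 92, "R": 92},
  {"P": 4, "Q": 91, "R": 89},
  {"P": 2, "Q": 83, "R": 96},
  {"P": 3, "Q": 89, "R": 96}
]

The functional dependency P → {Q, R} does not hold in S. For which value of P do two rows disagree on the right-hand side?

3

P=12: 1 row → {Q,R} = (82, 86) ✓
P=6: 1 row → {Q,R} = (83, 99) ✓
P=5: 2 rows → {Q,R} = (92, 92), (92, 92) ✓
P=8: 1 row → {Q,R} = (89, 98) ✓
P=3: 2 rows → {Q,R} takes values {(86, 96), (89, 96)} — violation
P=9: 2 rows → {Q,R} = (93, 97), (93, 97) ✓
P=4: 2 rows → {Q,R} = (91, 89), (91, 89) ✓
P=2: 2 rows → {Q,R} = (83, 96), (83, 96) ✓
The only P value with inconsistent RHS is P=3.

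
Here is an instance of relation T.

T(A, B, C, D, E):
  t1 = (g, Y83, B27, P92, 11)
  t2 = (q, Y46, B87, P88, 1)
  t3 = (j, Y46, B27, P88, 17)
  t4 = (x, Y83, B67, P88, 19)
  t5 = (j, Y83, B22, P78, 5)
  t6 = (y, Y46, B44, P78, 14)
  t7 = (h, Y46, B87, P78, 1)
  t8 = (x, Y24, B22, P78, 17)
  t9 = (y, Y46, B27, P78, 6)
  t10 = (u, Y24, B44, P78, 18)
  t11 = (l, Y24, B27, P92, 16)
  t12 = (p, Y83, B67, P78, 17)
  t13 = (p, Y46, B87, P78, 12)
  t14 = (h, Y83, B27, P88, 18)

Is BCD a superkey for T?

No

Rows 7 and 13 have the same BCD value (B=Y46, C=B87, D=P78) but are distinct tuples, so BCD does not determine every attribute — not a superkey.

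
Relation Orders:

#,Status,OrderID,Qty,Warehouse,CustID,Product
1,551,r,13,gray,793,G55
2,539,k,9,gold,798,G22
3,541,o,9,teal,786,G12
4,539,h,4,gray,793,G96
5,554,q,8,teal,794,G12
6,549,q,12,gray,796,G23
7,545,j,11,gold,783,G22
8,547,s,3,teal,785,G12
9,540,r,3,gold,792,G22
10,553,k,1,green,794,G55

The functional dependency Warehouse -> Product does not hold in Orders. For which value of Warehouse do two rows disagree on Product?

Warehouse=gray: rows 1, 4, 6 → Product takes values {G55, G96, G23} — violation
Warehouse=gold: rows 2, 7, 9 → Product = G22, G22, G22 ✓
Warehouse=teal: rows 3, 5, 8 → Product = G12, G12, G12 ✓
Warehouse=green: row 10 → Product = G55 ✓
The only Warehouse value with inconsistent Product is Warehouse=gray.

gray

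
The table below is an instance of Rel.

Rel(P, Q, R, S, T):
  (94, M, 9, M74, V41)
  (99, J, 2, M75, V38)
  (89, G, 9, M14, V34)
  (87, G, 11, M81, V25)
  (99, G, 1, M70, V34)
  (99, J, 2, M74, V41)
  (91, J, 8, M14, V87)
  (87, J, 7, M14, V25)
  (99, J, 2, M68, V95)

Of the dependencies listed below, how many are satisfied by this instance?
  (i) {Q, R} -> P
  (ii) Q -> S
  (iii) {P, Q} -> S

(i) {Q, R} -> P: every LHS value maps to a single RHS value — holds.
(ii) Q -> S: Q=J: 5 rows → S takes values {M75, M74, M14, M68} — violation; Q=G: 3 rows → S takes values {M14, M81, M70} — violation — fails.
(iii) {P, Q} -> S: (P=99, Q=J): 3 rows → S takes values {M75, M74, M68} — violation — fails.
1 of the 3 dependencies holds.

1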